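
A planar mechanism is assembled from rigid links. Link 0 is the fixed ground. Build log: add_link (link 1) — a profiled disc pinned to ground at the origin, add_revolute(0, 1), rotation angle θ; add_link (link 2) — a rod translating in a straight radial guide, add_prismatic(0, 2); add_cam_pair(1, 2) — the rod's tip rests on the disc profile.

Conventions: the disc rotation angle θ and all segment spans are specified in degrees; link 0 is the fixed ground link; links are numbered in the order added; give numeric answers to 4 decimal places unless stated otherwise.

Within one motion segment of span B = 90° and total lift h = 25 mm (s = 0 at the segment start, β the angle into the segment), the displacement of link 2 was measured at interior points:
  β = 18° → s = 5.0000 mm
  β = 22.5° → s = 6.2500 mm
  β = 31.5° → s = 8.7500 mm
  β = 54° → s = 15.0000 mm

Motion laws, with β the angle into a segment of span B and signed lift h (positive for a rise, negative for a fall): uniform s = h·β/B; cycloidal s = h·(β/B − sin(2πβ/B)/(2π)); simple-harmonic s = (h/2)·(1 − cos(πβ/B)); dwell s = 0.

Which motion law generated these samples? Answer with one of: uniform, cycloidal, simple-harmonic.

candidates at β/B = r: uniform s = h·r (linear in β); cycloidal s = h·(r − sin(2πr)/(2π)); simple-harmonic s = (h/2)(1 − cos(πr))
β=18°: printed 5.0000 | uniform 5.0000, cycloidal 1.2159, simple-harmonic 2.3873
β=22.5°: printed 6.2500 | uniform 6.2500, cycloidal 2.2711, simple-harmonic 3.6612
β=31.5°: printed 8.7500 | uniform 8.7500, cycloidal 5.5310, simple-harmonic 6.8251
β=54°: printed 15.0000 | uniform 15.0000, cycloidal 17.3387, simple-harmonic 16.3627
only one law matches every sample → uniform

uniform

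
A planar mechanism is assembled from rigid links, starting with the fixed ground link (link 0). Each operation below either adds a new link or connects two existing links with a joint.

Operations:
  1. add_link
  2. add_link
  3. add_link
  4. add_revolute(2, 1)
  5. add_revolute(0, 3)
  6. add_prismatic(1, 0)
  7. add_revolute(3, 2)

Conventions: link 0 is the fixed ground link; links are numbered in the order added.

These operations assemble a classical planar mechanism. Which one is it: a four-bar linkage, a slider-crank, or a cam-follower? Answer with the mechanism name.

links: 4 (incl. ground); joints: 3 revolute, 1 prismatic, 0 higher (cam) pair, forming one closed loop
4 links, 3 revolutes + 1 prismatic in one loop → slider-crank

slider-crank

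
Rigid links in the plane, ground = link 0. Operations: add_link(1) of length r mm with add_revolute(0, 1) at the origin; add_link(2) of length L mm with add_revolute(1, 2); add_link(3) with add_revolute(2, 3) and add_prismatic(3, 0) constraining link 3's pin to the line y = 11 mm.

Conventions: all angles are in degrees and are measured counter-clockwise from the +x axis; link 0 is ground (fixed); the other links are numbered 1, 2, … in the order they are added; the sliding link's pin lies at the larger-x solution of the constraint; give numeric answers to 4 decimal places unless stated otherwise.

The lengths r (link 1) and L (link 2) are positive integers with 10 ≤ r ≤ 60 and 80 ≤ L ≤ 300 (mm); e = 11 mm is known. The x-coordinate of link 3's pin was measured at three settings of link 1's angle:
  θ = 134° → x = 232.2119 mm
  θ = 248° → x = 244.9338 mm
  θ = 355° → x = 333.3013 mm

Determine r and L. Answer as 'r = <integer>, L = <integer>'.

constraint per measurement: (x − r cos θ)² + (r sin θ − e)² = L²
subtracting the θ₁ and θ₂ equations cancels the r² and L² terms:
r = (x₁² − x₂²) / (2[(x₁cos θ₁ + e sin θ₁) − (x₂cos θ₂ + e sin θ₂)]) = 59.0000 → r = 59
L² = (x₁ − r cos θ₁)² + (r sin θ₁ − e)² = 75625.0004 → L = 275.0000 → L = 275
check at θ₃=355°: x = 333.3013 (printed 333.3013) ✓

r = 59, L = 275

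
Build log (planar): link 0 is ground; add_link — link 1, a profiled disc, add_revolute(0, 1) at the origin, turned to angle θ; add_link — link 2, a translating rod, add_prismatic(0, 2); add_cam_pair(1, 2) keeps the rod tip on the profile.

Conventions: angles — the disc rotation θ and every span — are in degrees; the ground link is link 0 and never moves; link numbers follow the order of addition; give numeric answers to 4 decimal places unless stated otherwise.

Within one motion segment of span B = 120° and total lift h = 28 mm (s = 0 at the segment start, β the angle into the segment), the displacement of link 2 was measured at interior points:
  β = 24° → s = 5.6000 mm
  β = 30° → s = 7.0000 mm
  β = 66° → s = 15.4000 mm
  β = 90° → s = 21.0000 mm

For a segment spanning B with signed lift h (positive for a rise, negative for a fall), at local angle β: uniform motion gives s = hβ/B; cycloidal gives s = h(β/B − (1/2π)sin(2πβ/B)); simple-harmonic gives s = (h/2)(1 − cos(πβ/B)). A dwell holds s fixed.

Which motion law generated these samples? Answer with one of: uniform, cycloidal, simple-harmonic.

candidates at β/B = r: uniform s = h·r (linear in β); cycloidal s = h·(r − sin(2πr)/(2π)); simple-harmonic s = (h/2)(1 − cos(πr))
β=24°: printed 5.6000 | uniform 5.6000, cycloidal 1.3618, simple-harmonic 2.6738
β=30°: printed 7.0000 | uniform 7.0000, cycloidal 2.5437, simple-harmonic 4.1005
β=66°: printed 15.4000 | uniform 15.4000, cycloidal 16.7771, simple-harmonic 16.1901
β=90°: printed 21.0000 | uniform 21.0000, cycloidal 25.4563, simple-harmonic 23.8995
only one law matches every sample → uniform

uniform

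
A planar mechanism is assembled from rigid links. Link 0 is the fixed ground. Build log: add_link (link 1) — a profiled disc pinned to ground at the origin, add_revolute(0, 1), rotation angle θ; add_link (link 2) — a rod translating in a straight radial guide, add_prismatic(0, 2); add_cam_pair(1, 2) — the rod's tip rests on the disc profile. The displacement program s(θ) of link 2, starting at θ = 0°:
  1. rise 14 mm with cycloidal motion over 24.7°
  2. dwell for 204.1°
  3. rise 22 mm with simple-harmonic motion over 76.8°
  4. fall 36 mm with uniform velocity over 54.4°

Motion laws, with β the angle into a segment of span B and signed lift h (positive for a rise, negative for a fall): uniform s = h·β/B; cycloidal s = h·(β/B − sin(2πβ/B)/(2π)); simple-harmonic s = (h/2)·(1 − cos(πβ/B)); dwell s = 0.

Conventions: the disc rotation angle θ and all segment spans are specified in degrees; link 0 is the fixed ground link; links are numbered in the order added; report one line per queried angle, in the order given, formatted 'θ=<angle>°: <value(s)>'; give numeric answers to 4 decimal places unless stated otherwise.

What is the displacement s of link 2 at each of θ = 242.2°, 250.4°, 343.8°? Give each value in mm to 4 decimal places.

seg 1 [0°–24.7°] cycloidal, h=14: full span → s += 14 → s = 14.0000
seg 2 [24.7°–228.8°] dwell: s stays 14.0000
seg 3 [228.8°–305.6°] simple-harmonic, h=22: θ=242.2° here. β=13.4, B=76.8. 22/2·(1 − cos(π·0.1745)) = 1.6116 → s = 15.6116
seg 3 [228.8°–305.6°] simple-harmonic, h=22: θ=250.4° here. β=21.6, B=76.8. 22/2·(1 − cos(π·0.2812)) = 4.0217 → s = 18.0217
seg 3 [228.8°–305.6°] simple-harmonic, h=22: full span → s += 22 → s = 36.0000
seg 4 [305.6°–360°] uniform, h=-36: θ=343.8° here. β=38.2, B=54.4. -36·38.2/54.4 = -25.2794 → s = 10.7206

θ=242.2°: 15.6116
θ=250.4°: 18.0217
θ=343.8°: 10.7206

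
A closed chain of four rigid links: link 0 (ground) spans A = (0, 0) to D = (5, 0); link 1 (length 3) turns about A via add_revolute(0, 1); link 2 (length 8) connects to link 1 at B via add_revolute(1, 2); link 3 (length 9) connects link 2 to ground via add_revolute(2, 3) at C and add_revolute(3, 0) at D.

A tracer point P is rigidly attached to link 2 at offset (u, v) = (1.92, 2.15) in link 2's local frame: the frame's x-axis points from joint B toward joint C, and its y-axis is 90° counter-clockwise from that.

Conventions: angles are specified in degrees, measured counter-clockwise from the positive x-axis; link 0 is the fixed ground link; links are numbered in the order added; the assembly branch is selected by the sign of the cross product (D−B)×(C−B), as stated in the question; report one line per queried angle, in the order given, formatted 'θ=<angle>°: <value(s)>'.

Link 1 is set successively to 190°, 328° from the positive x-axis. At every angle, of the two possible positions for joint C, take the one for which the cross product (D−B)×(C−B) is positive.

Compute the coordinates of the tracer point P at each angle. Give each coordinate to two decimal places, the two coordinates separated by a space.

A=(0,0), D=(5.00,0)
θ=190°: B = A + 3.00·(cos190°, sin190°) = (-2.9544, -0.5209)
θ=190°: |BD| = 7.9715
θ=190°: circle(B,8.00) ∩ circle(D,9.00): a=2.9194, h=7.4483
θ=190°:   candidates: C₊=(-0.5280,7.1022) cross=59.374; C₋=(0.4455,-7.7625) cross=-59.374
θ=190°:   branch + wants cross > 0 → take C=(-0.5280,7.1022) (cross=59.374)
θ=190°: ex = (C−B)/|BC| = (0.3033,0.9529); ey = (-0.9529,0.3033)
θ=190°: P = B + 1.92·ex + 2.15·ey = (-4.4208,1.9607)
θ=328°: B = A + 3.00·(cos328°, sin328°) = (2.5441, -1.5898)
θ=328°: |BD| = 2.9255
θ=328°: circle(B,8.00) ∩ circle(D,9.00): a=-1.4427, h=7.8688
θ=328°:   candidates: C₊=(-2.9430,4.2318) cross=23.020; C₋=(5.6091,-8.9794) cross=-23.020
θ=328°:   branch + wants cross > 0 → take C=(-2.9430,4.2318) (cross=23.020)
θ=328°: ex = (C−B)/|BC| = (-0.6859,0.7277); ey = (-0.7277,-0.6859)
θ=328°: P = B + 1.92·ex + 2.15·ey = (-0.3373,-1.6672)

θ=190°: -4.42 1.96
θ=328°: -0.34 -1.67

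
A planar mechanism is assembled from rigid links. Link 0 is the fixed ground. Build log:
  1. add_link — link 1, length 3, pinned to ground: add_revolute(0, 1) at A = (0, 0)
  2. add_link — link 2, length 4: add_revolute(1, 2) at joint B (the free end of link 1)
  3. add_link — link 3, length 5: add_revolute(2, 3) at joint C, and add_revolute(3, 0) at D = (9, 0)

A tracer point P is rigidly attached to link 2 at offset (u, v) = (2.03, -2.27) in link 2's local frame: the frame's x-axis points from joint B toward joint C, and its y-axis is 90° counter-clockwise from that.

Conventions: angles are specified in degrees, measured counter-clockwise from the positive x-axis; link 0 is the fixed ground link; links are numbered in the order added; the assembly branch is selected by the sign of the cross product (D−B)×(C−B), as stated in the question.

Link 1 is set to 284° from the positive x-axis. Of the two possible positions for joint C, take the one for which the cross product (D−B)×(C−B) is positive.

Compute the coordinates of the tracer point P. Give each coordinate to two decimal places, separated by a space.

A=(0,0), D=(9.00,0)
B = A + 3.00·(cos284°, sin284°) = (0.7258, -2.9109)
|BD| = 8.7713
circle(B,4.00) ∩ circle(D,5.00): a=3.8726, h=1.0014
  candidates: C₊=(4.0466,-0.6811) cross=8.783; C₋=(4.7112,-2.5703) cross=-8.783
  branch + wants cross > 0 → take C=(4.0466,-0.6811) (cross=8.783)
ex = (C−B)/|BC| = (0.8302,0.5575); ey = (-0.5575,0.8302)
P = B + 2.03·ex + -2.27·ey = (3.6765,-3.6638)

3.68 -3.66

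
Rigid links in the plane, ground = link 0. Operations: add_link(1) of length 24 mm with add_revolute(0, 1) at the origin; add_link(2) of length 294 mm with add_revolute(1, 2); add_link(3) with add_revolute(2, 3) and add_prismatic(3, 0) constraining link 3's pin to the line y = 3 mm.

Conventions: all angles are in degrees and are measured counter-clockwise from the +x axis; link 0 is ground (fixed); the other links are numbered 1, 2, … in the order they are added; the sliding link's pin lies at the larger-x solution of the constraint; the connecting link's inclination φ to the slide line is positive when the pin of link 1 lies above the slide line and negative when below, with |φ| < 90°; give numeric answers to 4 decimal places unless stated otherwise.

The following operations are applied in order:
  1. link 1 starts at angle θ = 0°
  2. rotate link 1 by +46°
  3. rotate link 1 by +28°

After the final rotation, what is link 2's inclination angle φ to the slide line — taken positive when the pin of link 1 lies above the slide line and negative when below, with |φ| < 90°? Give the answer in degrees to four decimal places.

geometry: r = 24 mm, L = 294 mm, e = 3 mm; θ starts at 0°
rotate link 1 by +46°: θ ← 0° +46° = 46°
rotate link 1 by +28°: θ ← 46° +28° = 74°
h = r sin θ − e = 23.070281 − 3 = 20.070281
sin φ = h / L = 20.070281 / 294 = 0.06826626
φ = arcsin(0.06826626) = 3.914413°

3.9144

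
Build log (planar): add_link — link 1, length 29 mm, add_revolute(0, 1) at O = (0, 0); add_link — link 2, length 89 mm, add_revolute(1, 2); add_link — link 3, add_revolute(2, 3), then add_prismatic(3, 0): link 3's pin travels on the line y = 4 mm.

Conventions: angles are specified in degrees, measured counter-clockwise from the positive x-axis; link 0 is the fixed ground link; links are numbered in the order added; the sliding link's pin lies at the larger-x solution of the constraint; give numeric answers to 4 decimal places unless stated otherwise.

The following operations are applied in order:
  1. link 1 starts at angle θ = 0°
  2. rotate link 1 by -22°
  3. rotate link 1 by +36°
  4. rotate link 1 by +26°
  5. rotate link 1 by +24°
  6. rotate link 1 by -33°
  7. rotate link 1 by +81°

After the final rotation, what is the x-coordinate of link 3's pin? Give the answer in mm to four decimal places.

geometry: r = 29 mm, L = 89 mm, e = 4 mm; θ starts at 0°
rotate link 1 by -22°: θ ← 0° -22° = -22°
rotate link 1 by +36°: θ ← -22° +36° = 14°
rotate link 1 by +26°: θ ← 14° +26° = 40°
rotate link 1 by +24°: θ ← 40° +24° = 64°
rotate link 1 by -33°: θ ← 64° -33° = 31°
rotate link 1 by +81°: θ ← 31° +81° = 112°
crank pin P = (r cos θ, r sin θ) = (-10.863591, 26.888332)
h = r sin θ − e = 26.888332 − 4 = 22.888332
x = r cos θ + √(L² − h²) = -10.863591 + 86.006536 = 75.142945

75.1429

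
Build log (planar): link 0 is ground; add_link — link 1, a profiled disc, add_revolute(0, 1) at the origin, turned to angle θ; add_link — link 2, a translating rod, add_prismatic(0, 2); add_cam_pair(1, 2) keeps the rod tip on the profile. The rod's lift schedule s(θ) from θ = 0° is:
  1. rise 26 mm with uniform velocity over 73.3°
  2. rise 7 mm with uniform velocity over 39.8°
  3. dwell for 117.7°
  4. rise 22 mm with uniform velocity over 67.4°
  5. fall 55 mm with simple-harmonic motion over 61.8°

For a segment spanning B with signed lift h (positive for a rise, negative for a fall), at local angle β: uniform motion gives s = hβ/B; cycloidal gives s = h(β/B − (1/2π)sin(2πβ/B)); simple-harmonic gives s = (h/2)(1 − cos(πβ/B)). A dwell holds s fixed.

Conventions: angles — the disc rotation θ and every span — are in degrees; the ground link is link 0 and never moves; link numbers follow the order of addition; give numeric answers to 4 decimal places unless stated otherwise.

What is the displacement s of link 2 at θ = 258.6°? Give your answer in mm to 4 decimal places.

seg 1 [0°–73.3°] uniform, h=26: full span → s += 26 → s = 26.0000
seg 2 [73.3°–113.1°] uniform, h=7: full span → s += 7 → s = 33.0000
seg 3 [113.1°–230.8°] dwell: s stays 33.0000
seg 4 [230.8°–298.2°] uniform, h=22: θ=258.6° here. β=27.8, B=67.4. 22·27.8/67.4 = 9.0742 → s = 42.0742

42.0742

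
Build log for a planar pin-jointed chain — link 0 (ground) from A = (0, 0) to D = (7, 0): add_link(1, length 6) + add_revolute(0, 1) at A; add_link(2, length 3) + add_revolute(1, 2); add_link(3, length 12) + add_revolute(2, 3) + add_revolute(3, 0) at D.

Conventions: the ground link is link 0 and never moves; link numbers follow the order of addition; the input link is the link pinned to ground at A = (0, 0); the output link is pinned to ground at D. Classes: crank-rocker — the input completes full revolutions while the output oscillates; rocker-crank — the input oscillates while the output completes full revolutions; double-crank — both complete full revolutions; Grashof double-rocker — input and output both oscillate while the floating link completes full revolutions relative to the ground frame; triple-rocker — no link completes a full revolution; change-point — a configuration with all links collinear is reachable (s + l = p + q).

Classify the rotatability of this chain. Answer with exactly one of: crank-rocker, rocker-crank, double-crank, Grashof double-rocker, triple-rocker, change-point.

lengths: ground=7, input=6, coupler=3, output=12
sorted: s=3 (shortest), l=12 (longest), p+q=13
s + l = 15 vs p + q = 13
s + l > p + q → non-Grashof → no link fully rotates → triple-rocker

triple-rocker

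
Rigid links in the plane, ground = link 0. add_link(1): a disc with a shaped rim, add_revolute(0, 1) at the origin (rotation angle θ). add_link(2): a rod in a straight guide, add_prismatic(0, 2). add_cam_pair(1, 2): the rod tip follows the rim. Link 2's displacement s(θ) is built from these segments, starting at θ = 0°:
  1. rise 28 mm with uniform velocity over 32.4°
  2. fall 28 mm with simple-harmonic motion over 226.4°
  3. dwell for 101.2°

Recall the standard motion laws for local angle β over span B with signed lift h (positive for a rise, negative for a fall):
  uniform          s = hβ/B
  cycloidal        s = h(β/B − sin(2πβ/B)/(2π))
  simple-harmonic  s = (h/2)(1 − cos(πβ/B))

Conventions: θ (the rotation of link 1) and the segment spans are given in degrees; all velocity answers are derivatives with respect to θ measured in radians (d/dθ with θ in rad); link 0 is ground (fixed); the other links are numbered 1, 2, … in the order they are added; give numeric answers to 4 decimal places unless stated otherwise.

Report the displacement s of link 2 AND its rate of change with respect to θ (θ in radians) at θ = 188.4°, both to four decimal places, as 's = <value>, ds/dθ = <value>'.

segment 1 (0° to 32.4°, uniform, h = 28) is passed completely: s = 0.0000 + (28) = 28.0000
θ = 188.4° falls in segment 2 (32.4° to 258.8°, simple-harmonic, h = -28): β = 188.4 − 32.4 = 156°, B = 226.4°; Δs = -28/2·(1 − cos(π·0.6890)) = -21.8344; s = 28.0000 − 21.8344 = 6.1656
velocity in seg [32.4°–258.8°] (simple-harmonic), θ in radians: β = 156° = 2.7227 rad, B = 226.4° = 3.9514 rad; ds/dθ = (πh/(2B)) sin(πβ/B) = (π·(-28)/(2·3.9514)) sin(π·0.6890) = -9.224731 mm/rad

s = 6.1656, ds/dθ = -9.2247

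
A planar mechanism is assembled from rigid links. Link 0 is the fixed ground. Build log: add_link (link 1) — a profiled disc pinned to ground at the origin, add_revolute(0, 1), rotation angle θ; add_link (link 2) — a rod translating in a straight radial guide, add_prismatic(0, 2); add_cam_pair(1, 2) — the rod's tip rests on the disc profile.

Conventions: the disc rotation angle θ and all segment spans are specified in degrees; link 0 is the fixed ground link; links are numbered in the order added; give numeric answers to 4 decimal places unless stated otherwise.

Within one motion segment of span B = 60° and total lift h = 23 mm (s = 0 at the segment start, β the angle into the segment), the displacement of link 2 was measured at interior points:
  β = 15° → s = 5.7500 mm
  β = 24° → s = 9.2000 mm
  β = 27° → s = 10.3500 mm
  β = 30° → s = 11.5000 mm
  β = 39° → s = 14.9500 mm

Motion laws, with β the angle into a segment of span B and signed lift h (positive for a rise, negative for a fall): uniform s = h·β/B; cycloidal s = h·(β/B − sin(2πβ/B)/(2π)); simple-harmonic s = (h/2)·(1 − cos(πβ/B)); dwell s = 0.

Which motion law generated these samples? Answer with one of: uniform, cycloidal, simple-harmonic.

candidates at β/B = r: uniform s = h·r (linear in β); cycloidal s = h·(r − sin(2πr)/(2π)); simple-harmonic s = (h/2)(1 − cos(πr))
β=15°: printed 5.7500 | uniform 5.7500, cycloidal 2.0894, simple-harmonic 3.3683
β=24°: printed 9.2000 | uniform 9.2000, cycloidal 7.0484, simple-harmonic 7.9463
β=27°: printed 10.3500 | uniform 10.3500, cycloidal 9.2188, simple-harmonic 9.7010
β=30°: printed 11.5000 | uniform 11.5000, cycloidal 11.5000, simple-harmonic 11.5000
β=39°: printed 14.9500 | uniform 14.9500, cycloidal 17.9115, simple-harmonic 16.7209
only one law matches every sample → uniform

uniform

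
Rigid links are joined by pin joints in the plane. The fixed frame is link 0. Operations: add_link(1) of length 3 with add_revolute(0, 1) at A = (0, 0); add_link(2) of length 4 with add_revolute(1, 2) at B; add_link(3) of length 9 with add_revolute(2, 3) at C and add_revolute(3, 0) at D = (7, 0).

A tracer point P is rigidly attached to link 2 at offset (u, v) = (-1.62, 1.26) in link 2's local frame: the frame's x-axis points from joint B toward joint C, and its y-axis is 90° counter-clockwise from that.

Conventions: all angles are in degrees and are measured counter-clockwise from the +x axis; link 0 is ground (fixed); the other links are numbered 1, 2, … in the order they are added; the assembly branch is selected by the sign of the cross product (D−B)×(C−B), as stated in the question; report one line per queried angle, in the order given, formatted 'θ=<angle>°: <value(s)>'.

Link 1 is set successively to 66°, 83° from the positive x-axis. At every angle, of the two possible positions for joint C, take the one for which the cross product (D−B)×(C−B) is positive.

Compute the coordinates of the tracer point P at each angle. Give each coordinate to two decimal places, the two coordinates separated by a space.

A=(0,0), D=(7.00,0)
θ=66°: B = A + 3.00·(cos66°, sin66°) = (1.2202, 2.7406)
θ=66°: |BD| = 6.3966
θ=66°: circle(B,4.00) ∩ circle(D,9.00): a=-1.8825, h=3.5294
θ=66°:   candidates: C₊=(1.0314,6.7362) cross=22.576; C₋=(-1.9929,0.3582) cross=-22.576
θ=66°:   branch + wants cross > 0 → take C=(1.0314,6.7362) (cross=22.576)
θ=66°: ex = (C−B)/|BC| = (-0.0472,0.9989); ey = (-0.9989,-0.0472)
θ=66°: P = B + -1.62·ex + 1.26·ey = (0.0381,1.0630)
θ=83°: B = A + 3.00·(cos83°, sin83°) = (0.3656, 2.9776)
θ=83°: |BD| = 7.2720
θ=83°: circle(B,4.00) ∩ circle(D,9.00): a=-0.8332, h=3.9123
θ=83°:   candidates: C₊=(1.2074,6.8881) cross=28.450; C₋=(-1.9965,-0.2504) cross=-28.450
θ=83°:   branch + wants cross > 0 → take C=(1.2074,6.8881) (cross=28.450)
θ=83°: ex = (C−B)/|BC| = (0.2104,0.9776); ey = (-0.9776,0.2104)
θ=83°: P = B + -1.62·ex + 1.26·ey = (-1.2071,1.6591)

θ=66°: 0.04 1.06
θ=83°: -1.21 1.66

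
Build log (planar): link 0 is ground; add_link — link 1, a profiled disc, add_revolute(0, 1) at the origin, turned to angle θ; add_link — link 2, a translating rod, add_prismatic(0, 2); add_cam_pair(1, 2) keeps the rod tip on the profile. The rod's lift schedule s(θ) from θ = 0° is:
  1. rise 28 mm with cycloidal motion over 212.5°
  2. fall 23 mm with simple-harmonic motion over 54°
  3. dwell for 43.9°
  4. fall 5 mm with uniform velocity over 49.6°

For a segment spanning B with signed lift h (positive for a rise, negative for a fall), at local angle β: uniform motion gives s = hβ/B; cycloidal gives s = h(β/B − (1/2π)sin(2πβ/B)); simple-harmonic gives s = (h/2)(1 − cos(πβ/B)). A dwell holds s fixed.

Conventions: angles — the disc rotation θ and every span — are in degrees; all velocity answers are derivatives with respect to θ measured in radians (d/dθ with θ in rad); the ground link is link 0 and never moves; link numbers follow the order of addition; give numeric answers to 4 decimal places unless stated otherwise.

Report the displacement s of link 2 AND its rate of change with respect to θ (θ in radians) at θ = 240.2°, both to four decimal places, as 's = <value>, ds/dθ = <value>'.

seg 1 [0°–212.5°] cycloidal, h=28: full span → s += 28 → s = 28.0000
seg 2 [212.5°–266.5°] simple-harmonic, h=-23: θ=240.2° here. β=27.7, B=54. -23/2·(1 − cos(π·0.5130)) = -11.9682 → s = 16.0318
velocity in seg [212.5°–266.5°] (simple-harmonic), θ in radians: β = 27.7° = 0.4835 rad, B = 54° = 0.9425 rad; ds/dθ = (πh/(2B)) sin(πβ/B) = (π·(-23)/(2·0.9425)) sin(π·0.5130) = -38.301550 mm/rad

s = 16.0318, ds/dθ = -38.3016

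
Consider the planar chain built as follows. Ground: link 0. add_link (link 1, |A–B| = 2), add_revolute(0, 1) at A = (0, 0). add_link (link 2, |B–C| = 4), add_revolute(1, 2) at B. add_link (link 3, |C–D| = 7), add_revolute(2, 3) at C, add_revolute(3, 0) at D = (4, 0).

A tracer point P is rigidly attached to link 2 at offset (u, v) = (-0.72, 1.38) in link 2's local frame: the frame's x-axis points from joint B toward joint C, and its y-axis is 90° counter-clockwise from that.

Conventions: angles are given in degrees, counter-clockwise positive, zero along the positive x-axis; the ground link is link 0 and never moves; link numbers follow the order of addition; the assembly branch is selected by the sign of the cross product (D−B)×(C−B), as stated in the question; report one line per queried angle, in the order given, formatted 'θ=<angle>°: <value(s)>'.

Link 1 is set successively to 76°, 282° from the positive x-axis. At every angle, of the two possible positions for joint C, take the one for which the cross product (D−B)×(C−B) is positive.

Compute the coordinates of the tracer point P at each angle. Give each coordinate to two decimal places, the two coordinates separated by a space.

A=(0,0), D=(4.00,0)
θ=76°: B = A + 2.00·(cos76°, sin76°) = (0.4838, 1.9406)
θ=76°: |BD| = 4.0161
θ=76°: circle(B,4.00) ∩ circle(D,7.00): a=-2.1004, h=3.4042
θ=76°:   candidates: C₊=(0.2898,5.9359) cross=13.672; C₋=(-3.0000,-0.0249) cross=-13.672
θ=76°:   branch + wants cross > 0 → take C=(0.2898,5.9359) (cross=13.672)
θ=76°: ex = (C−B)/|BC| = (-0.0485,0.9988); ey = (-0.9988,-0.0485)
θ=76°: P = B + -0.72·ex + 1.38·ey = (-0.8596,1.1545)
θ=282°: B = A + 2.00·(cos282°, sin282°) = (0.4158, -1.9563)
θ=282°: |BD| = 4.0833
θ=282°: circle(B,4.00) ∩ circle(D,7.00): a=-1.9992, h=3.4646
θ=282°:   candidates: C₊=(-2.9988,0.1270) cross=14.147; C₋=(0.3209,-5.9552) cross=-14.147
θ=282°:   branch + wants cross > 0 → take C=(-2.9988,0.1270) (cross=14.147)
θ=282°: ex = (C−B)/|BC| = (-0.8537,0.5208); ey = (-0.5208,-0.8537)
θ=282°: P = B + -0.72·ex + 1.38·ey = (0.3117,-3.5093)

θ=76°: -0.86 1.15
θ=282°: 0.31 -3.51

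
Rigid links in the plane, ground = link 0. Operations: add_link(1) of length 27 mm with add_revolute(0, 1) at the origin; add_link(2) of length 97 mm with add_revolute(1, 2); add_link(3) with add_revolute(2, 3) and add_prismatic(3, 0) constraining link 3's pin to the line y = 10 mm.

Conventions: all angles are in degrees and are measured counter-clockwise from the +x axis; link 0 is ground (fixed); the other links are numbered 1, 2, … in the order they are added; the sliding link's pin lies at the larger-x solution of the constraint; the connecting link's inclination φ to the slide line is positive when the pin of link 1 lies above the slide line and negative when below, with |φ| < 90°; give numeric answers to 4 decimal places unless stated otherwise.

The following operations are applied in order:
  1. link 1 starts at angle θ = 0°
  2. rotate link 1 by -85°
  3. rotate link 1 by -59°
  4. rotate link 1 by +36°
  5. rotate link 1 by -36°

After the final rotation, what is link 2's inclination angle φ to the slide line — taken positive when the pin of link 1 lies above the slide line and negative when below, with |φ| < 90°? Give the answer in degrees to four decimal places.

geometry: r = 27 mm, L = 97 mm, e = 10 mm; θ starts at 0°
rotate link 1 by -85°: θ ← 0° -85° = -85°
rotate link 1 by -59°: θ ← -85° -59° = -144°
rotate link 1 by +36°: θ ← -144° +36° = -108°
rotate link 1 by -36°: θ ← -108° -36° = -144°
h = r sin θ − e = -15.870202 − 10 = -25.870202
sin φ = h / L = -25.870202 / 97 = -0.26670311
φ = arcsin(-0.26670311) = -15.468177°

-15.4682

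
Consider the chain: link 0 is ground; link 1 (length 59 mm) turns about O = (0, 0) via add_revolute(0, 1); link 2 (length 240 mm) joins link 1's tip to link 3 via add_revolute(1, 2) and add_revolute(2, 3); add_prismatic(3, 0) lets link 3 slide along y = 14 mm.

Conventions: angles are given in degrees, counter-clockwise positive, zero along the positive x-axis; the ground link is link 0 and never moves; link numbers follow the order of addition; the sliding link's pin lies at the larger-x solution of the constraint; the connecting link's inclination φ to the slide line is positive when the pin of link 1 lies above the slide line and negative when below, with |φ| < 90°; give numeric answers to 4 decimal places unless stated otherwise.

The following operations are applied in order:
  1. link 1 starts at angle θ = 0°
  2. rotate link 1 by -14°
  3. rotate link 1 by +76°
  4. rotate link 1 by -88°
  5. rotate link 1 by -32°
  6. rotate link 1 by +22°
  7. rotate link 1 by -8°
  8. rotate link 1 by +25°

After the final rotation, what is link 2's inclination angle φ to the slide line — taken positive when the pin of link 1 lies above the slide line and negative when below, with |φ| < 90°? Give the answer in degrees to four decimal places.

geometry: r = 59 mm, L = 240 mm, e = 14 mm; θ starts at 0°
rotate link 1 by -14°: θ ← 0° -14° = -14°
rotate link 1 by +76°: θ ← -14° +76° = 62°
rotate link 1 by -88°: θ ← 62° -88° = -26°
rotate link 1 by -32°: θ ← -26° -32° = -58°
rotate link 1 by +22°: θ ← -58° +22° = -36°
rotate link 1 by -8°: θ ← -36° -8° = -44°
rotate link 1 by +25°: θ ← -44° +25° = -19°
h = r sin θ − e = -19.208521 − 14 = -33.208521
sin φ = h / L = -33.208521 / 240 = -0.13836884
φ = arcsin(-0.13836884) = -7.953469°

-7.9535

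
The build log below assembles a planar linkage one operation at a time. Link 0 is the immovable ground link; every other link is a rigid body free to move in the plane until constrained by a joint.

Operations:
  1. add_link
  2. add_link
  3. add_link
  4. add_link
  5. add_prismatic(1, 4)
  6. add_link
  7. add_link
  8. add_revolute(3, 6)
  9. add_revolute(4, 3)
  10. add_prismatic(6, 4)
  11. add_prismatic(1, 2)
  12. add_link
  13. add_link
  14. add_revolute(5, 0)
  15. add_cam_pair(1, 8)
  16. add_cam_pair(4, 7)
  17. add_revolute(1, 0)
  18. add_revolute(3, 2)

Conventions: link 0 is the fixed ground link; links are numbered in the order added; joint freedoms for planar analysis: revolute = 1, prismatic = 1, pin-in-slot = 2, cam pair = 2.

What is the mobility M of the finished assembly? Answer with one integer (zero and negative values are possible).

link 0 = ground. State L|J1|J2 = 1|0|0
+link1  2|0|0
+link2  3|0|0
+link3  4|0|0
+link4  5|0|0
P(1,4) f=1→J1  5|1|0
+link5  6|1|0
+link6  7|1|0
R(3,6) f=1→J1  7|2|0
R(4,3) f=1→J1  7|3|0
P(6,4) f=1→J1  7|4|0
P(1,2) f=1→J1  7|5|0
+link7  8|5|0
+link8  9|5|0
R(5,0) f=1→J1  9|6|0
C(1,8) f=2→J2  9|6|1
C(4,7) f=2→J2  9|6|2
R(1,0) f=1→J1  9|7|2
R(3,2) f=1→J1  9|8|2
M = 3(9−1)−2·8−2 = 24−16−2 = 6

M = 6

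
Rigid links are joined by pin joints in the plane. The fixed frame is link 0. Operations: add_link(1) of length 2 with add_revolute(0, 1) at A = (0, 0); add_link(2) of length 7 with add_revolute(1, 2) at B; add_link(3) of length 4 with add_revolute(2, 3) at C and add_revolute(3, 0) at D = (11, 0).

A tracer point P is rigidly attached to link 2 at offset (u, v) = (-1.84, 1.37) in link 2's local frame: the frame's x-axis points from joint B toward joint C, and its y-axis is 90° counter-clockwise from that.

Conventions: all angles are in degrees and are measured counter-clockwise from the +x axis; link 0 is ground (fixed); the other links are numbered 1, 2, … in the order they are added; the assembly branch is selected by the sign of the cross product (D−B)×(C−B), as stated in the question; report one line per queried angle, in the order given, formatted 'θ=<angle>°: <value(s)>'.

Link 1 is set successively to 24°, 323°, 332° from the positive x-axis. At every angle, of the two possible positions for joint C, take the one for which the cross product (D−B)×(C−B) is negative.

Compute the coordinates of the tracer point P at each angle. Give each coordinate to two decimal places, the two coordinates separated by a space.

A=(0,0), D=(11.00,0)
θ=24°: B = A + 2.00·(cos24°, sin24°) = (1.8271, 0.8135)
θ=24°: |BD| = 9.2089
θ=24°: circle(B,7.00) ∩ circle(D,4.00): a=6.3962, h=2.8441
θ=24°:   candidates: C₊=(8.4495,3.0814) cross=26.191; C₋=(7.9471,-2.5845) cross=-26.191
θ=24°:   branch - wants cross < 0 → take C=(7.9471,-2.5845) (cross=-26.191)
θ=24°: ex = (C−B)/|BC| = (0.8743,-0.4854); ey = (0.4854,0.8743)
θ=24°: P = B + -1.84·ex + 1.37·ey = (0.8834,2.9044)
θ=323°: B = A + 2.00·(cos323°, sin323°) = (1.5973, -1.2036)
θ=323°: |BD| = 9.4795
θ=323°: circle(B,7.00) ∩ circle(D,4.00): a=6.4803, h=2.6467
θ=323°:   candidates: C₊=(7.6891,2.2445) cross=25.090; C₋=(8.3612,-3.0061) cross=-25.090
θ=323°:   branch - wants cross < 0 → take C=(8.3612,-3.0061) (cross=-25.090)
θ=323°: ex = (C−B)/|BC| = (0.9663,-0.2575); ey = (0.2575,0.9663)
θ=323°: P = B + -1.84·ex + 1.37·ey = (0.1721,0.5940)
θ=332°: B = A + 2.00·(cos332°, sin332°) = (1.7659, -0.9389)
θ=332°: |BD| = 9.2817
θ=332°: circle(B,7.00) ∩ circle(D,4.00): a=6.4185, h=2.7933
θ=332°:   candidates: C₊=(7.8689,2.4893) cross=25.926; C₋=(8.4341,-3.0686) cross=-25.926
θ=332°:   branch - wants cross < 0 → take C=(8.4341,-3.0686) (cross=-25.926)
θ=332°: ex = (C−B)/|BC| = (0.9526,-0.3042); ey = (0.3042,0.9526)
θ=332°: P = B + -1.84·ex + 1.37·ey = (0.4299,0.9259)

θ=24°: 0.88 2.90
θ=323°: 0.17 0.59
θ=332°: 0.43 0.93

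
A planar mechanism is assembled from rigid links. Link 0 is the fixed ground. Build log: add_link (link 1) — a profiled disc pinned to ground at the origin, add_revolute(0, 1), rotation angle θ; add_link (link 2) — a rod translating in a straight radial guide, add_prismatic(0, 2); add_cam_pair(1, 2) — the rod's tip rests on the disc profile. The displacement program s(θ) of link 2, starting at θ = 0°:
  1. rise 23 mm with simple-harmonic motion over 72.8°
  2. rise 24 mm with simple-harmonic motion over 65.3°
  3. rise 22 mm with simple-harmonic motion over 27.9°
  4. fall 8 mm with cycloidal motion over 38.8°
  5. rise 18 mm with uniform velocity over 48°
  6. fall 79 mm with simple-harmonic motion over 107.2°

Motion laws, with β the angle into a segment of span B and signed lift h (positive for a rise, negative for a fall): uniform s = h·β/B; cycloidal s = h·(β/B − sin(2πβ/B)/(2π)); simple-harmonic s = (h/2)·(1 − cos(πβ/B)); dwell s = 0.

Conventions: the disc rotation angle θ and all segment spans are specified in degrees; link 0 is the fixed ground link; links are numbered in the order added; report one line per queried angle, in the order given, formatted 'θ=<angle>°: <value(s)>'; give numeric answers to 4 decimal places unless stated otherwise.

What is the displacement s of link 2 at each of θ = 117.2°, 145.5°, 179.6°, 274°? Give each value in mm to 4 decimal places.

seg 1 [0°–72.8°] simple-harmonic, h=23: full span → s += 23 → s = 23.0000
seg 2 [72.8°–138.1°] simple-harmonic, h=24: θ=117.2° here. β=44.4, B=65.3. 24/2·(1 − cos(π·0.6799)) = 18.4280 → s = 41.4280
seg 2 [72.8°–138.1°] simple-harmonic, h=24: full span → s += 24 → s = 47.0000
seg 3 [138.1°–166°] simple-harmonic, h=22: θ=145.5° here. β=7.4, B=27.9. 22/2·(1 − cos(π·0.2652)) = 3.6028 → s = 50.6028
seg 3 [138.1°–166°] simple-harmonic, h=22: full span → s += 22 → s = 69.0000
seg 4 [166°–204.8°] cycloidal, h=-8: θ=179.6° here. β=13.6, B=38.8. -8·(0.3505 − sin(2π·0.3505)/(2π)) = -1.7765 → s = 67.2235
seg 4 [166°–204.8°] cycloidal, h=-8: full span → s += -8 → s = 61.0000
seg 5 [204.8°–252.8°] uniform, h=18: full span → s += 18 → s = 79.0000
seg 6 [252.8°–360°] simple-harmonic, h=-79: θ=274° here. β=21.2, B=107.2. -79/2·(1 − cos(π·0.1978)) = -7.3813 → s = 71.6187

θ=117.2°: 41.4280
θ=145.5°: 50.6028
θ=179.6°: 67.2235
θ=274°: 71.6187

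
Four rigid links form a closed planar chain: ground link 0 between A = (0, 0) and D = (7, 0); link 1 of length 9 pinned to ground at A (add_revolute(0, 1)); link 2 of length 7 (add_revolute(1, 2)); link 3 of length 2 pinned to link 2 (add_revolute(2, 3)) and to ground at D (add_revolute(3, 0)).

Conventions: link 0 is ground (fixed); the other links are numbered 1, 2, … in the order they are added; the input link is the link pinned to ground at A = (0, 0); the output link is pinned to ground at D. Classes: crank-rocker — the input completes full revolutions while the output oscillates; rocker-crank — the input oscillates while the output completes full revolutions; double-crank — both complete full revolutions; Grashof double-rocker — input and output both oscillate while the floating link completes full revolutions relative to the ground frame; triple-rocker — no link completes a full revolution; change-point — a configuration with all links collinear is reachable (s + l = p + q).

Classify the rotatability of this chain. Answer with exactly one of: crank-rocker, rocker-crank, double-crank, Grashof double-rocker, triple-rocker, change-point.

lengths: ground=7, input=9, coupler=7, output=2
sorted: s=2 (shortest), l=9 (longest), p+q=14
s + l = 11 vs p + q = 14
s + l < p + q (Grashof) with shortest = output link → rocker-crank

rocker-crank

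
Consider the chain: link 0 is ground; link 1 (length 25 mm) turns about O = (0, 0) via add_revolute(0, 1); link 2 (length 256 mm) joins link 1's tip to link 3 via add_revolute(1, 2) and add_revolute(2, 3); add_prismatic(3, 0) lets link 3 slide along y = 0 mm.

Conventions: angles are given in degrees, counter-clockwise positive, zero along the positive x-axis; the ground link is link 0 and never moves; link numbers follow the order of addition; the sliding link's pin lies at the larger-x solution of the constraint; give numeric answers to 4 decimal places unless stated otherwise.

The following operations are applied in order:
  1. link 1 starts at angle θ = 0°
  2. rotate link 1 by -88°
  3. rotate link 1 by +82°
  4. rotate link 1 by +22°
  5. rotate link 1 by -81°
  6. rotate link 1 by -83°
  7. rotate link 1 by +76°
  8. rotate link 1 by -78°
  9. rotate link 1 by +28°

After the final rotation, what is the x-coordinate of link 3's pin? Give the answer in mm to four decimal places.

geometry: r = 25 mm, L = 256 mm, e = 0 mm; θ starts at 0°
rotate link 1 by -88°: θ ← 0° -88° = -88°
rotate link 1 by +82°: θ ← -88° +82° = -6°
rotate link 1 by +22°: θ ← -6° +22° = 16°
rotate link 1 by -81°: θ ← 16° -81° = -65°
rotate link 1 by -83°: θ ← -65° -83° = -148°
rotate link 1 by +76°: θ ← -148° +76° = -72°
rotate link 1 by -78°: θ ← -72° -78° = -150°
rotate link 1 by +28°: θ ← -150° +28° = -122°
crank pin P = (r cos θ, r sin θ) = (-13.247982, -21.201202)
h = r sin θ − e = -21.201202 − 0 = -21.201202
x = r cos θ + √(L² − h²) = -13.247982 + 255.120577 = 241.872596

241.8726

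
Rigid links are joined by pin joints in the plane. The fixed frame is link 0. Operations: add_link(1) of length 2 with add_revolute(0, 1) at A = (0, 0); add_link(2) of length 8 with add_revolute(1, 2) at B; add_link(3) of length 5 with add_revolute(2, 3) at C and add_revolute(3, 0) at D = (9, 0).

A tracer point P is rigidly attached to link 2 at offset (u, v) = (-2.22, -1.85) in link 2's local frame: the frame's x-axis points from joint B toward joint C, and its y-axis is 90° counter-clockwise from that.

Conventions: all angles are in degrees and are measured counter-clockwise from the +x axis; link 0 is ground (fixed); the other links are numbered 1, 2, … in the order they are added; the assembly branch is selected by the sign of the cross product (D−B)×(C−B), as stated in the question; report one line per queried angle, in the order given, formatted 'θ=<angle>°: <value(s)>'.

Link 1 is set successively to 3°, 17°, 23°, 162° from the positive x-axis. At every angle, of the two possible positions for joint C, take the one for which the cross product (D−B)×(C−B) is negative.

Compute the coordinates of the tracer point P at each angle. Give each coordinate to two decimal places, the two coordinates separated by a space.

A=(0,0), D=(9.00,0)
θ=3°: B = A + 2.00·(cos3°, sin3°) = (1.9973, 0.1047)
θ=3°: |BD| = 7.0035
θ=3°: circle(B,8.00) ∩ circle(D,5.00): a=6.2861, h=4.9483
θ=3°:   candidates: C₊=(8.3566,4.9584) cross=34.655; C₋=(8.2087,-4.9370) cross=-34.655
θ=3°:   branch - wants cross < 0 → take C=(8.2087,-4.9370) (cross=-34.655)
θ=3°: ex = (C−B)/|BC| = (0.7764,-0.6302); ey = (0.6302,0.7764)
θ=3°: P = B + -2.22·ex + -1.85·ey = (-0.8923,0.0673)
θ=17°: B = A + 2.00·(cos17°, sin17°) = (1.9126, 0.5847)
θ=17°: |BD| = 7.1115
θ=17°: circle(B,8.00) ∩ circle(D,5.00): a=6.2978, h=4.9333
θ=17°:   candidates: C₊=(8.5947,4.9835) cross=35.083; C₋=(7.7834,-4.8497) cross=-35.083
θ=17°:   branch - wants cross < 0 → take C=(7.7834,-4.8497) (cross=-35.083)
θ=17°: ex = (C−B)/|BC| = (0.7339,-0.6793); ey = (0.6793,0.7339)
θ=17°: P = B + -2.22·ex + -1.85·ey = (-0.9733,0.7352)
θ=23°: B = A + 2.00·(cos23°, sin23°) = (1.8410, 0.7815)
θ=23°: |BD| = 7.2015
θ=23°: circle(B,8.00) ∩ circle(D,5.00): a=6.3085, h=4.9196
θ=23°:   candidates: C₊=(8.6461,4.9875) cross=35.429; C₋=(7.5784,-4.7937) cross=-35.429
θ=23°:   branch - wants cross < 0 → take C=(7.5784,-4.7937) (cross=-35.429)
θ=23°: ex = (C−B)/|BC| = (0.7172,-0.6969); ey = (0.6969,0.7172)
θ=23°: P = B + -2.22·ex + -1.85·ey = (-1.0404,1.0018)
θ=162°: B = A + 2.00·(cos162°, sin162°) = (-1.9021, 0.6180)
θ=162°: |BD| = 10.9196
θ=162°: circle(B,8.00) ∩ circle(D,5.00): a=7.2456, h=3.3914
θ=162°:   candidates: C₊=(5.5238,3.5939) cross=37.033; C₋=(5.1399,-3.1780) cross=-37.033
θ=162°:   branch - wants cross < 0 → take C=(5.1399,-3.1780) (cross=-37.033)
θ=162°: ex = (C−B)/|BC| = (0.8803,-0.4745); ey = (0.4745,0.8803)
θ=162°: P = B + -2.22·ex + -1.85·ey = (-4.7341,0.0430)

θ=3°: -0.89 0.07
θ=17°: -0.97 0.74
θ=23°: -1.04 1.00
θ=162°: -4.73 0.04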